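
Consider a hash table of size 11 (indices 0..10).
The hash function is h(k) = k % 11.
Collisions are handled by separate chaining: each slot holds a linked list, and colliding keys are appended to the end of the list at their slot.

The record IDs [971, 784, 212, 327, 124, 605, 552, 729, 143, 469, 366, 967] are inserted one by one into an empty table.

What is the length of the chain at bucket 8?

1

971 → bucket 3
784 → bucket 3 (collision)
212 → bucket 3 (collision)
327 → bucket 8
124 → bucket 3 (collision)
605 → bucket 0
552 → bucket 2
729 → bucket 3 (collision)
143 → bucket 0 (collision)
469 → bucket 7
366 → bucket 3 (collision)
967 → bucket 10
Final buckets:
0: 605 -> 143
1: .
2: 552
3: 971 -> 784 -> 212 -> 124 -> 729 -> 366
4: .
5: .
6: .
7: 469
8: 327
9: .
10: 967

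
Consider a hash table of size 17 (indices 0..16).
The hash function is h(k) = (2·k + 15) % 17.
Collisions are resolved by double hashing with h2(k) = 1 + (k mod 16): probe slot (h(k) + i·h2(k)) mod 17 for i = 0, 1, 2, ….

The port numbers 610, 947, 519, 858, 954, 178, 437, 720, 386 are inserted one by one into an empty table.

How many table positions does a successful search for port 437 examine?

610: h=11 -> slot 11
947: h=5 -> slot 5
519: h=16 -> slot 16
858: h=14 -> slot 14
954: h=2 -> slot 2
178: h=14, h2=3, probe 14,0 -> slot 0
437: h=5, h2=6, probe 5,11,0,6 -> slot 6
720: h=10 -> slot 10
386: h=5, h2=3, probe 5,8 -> slot 8
Table: [178, -, 954, -, -, 947, 437, -, 386, -, 720, 610, -, -, 858, -, 519]
Lookup 437: h=5, h2=6, probe 5,11,0,6 → found at 6.

4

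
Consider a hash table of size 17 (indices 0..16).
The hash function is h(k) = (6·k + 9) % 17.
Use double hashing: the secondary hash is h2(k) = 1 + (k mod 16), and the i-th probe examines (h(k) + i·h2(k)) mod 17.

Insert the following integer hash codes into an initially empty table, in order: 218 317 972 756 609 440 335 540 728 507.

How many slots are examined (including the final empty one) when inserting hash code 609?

218: h=8 -> slot 8
317: h=7 -> slot 7
972: h=10 -> slot 10
756: h=6 -> slot 6
609: h=8, h2=2, probe 8,10,12 -> slot 12
440: h=14 -> slot 14
335: h=13 -> slot 13
540: h=2 -> slot 2
728: h=8, h2=9, probe 8,0 -> slot 0
507: h=8, h2=12, probe 8,3 -> slot 3
Table: [728, -, 540, 507, -, -, 756, 317, 218, -, 972, -, 609, 335, 440, -, -]

3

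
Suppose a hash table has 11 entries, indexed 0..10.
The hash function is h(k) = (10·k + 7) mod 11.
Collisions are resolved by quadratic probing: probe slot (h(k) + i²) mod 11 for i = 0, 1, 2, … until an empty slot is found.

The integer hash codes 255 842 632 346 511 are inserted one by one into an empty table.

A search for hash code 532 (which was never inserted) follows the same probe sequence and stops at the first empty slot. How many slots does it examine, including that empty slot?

2

Insert 255: h=5, slot 5 empty -> index 5.
Insert 842: h=1, slot 1 empty -> index 1.
Insert 632: h=2, slot 2 empty -> index 2.
Insert 346: h=2, slot 2 occupied -> index 3.
Insert 511: h=2, slots 2,3 occupied -> index 6.
Table: [—, 842, 632, 346, —, 255, 511, —, —, —, —]
Lookup 532: h=3, probe 3,4 → slot 4 empty, not found.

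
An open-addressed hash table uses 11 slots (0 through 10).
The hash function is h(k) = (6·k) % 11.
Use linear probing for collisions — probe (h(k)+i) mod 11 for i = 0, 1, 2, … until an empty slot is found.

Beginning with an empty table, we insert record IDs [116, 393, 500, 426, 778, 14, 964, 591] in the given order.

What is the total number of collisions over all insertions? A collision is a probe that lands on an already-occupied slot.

116: h=3 -> slot 3
393: h=4 -> slot 4
500: h=8 -> slot 8
426: h=4, probe 4,5 -> slot 5
778: h=4, probe 4,5,6 -> slot 6
14: h=7 -> slot 7
964: h=9 -> slot 9
591: h=4, probe 4,5,6,7,8,9,10 -> slot 10
Table: [∅, ∅, ∅, 116, 393, 426, 778, 14, 500, 964, 591]

9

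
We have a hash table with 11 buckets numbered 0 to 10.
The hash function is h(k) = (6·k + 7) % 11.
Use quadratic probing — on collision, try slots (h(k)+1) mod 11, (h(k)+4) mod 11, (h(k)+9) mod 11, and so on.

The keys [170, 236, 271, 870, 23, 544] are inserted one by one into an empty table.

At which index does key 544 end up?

170: h=4 -> slot 4
236: h=4, probe 4,5 -> slot 5
271: h=5, probe 5,6 -> slot 6
870: h=2 -> slot 2
23: h=2, probe 2,3 -> slot 3
544: h=4, probe 4,5,8 -> slot 8
Table: [_, _, 870, 23, 170, 236, 271, _, 544, _, _]

8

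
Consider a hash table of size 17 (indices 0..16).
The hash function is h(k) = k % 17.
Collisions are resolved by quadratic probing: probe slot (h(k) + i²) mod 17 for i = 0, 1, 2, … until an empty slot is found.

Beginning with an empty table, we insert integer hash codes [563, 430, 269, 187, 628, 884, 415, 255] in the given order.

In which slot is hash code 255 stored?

Insert 563: h=2, slot 2 empty => index 2.
Insert 430: h=5, slot 5 empty => index 5.
Insert 269: h=14, slot 14 empty => index 14.
Insert 187: h=0, slot 0 empty => index 0.
Insert 628: h=16, slot 16 empty => index 16.
Insert 884: h=0, slot 0 occupied => index 1.
Insert 415: h=7, slot 7 empty => index 7.
Insert 255: h=0, slots 0,1 occupied => index 4.
Table: [187, 884, 563, —, 255, 430, —, 415, —, —, —, —, —, —, 269, —, 628]

4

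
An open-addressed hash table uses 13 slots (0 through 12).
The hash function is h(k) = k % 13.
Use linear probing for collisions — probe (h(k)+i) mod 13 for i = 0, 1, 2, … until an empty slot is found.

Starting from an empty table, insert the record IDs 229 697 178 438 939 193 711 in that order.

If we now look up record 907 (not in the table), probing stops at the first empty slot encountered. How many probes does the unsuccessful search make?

Insert 229: h=8, slot 8 empty -> index 8.
Insert 697: h=8, slot 8 occupied -> index 9.
Insert 178: h=9, slot 9 occupied -> index 10.
Insert 438: h=9, slots 9,10 occupied -> index 11.
Insert 939: h=3, slot 3 empty -> index 3.
Insert 193: h=11, slot 11 occupied -> index 12.
Insert 711: h=9, slots 9,10,11,12 occupied -> index 0.
Table: [711, —, —, 939, —, —, —, —, 229, 697, 178, 438, 193]
Lookup 907: h=10, probe 10,11,12,0,1 → slot 1 empty, not found.

5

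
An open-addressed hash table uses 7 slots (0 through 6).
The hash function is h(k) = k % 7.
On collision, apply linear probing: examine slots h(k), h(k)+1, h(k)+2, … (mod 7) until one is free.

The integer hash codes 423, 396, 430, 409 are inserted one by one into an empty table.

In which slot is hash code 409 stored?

6

Insert 423: h=3, slot 3 empty → index 3.
Insert 396: h=4, slot 4 empty → index 4.
Insert 430: h=3, slots 3,4 occupied → index 5.
Insert 409: h=3, slots 3,4,5 occupied → index 6.
Table: [—, —, —, 423, 396, 430, 409]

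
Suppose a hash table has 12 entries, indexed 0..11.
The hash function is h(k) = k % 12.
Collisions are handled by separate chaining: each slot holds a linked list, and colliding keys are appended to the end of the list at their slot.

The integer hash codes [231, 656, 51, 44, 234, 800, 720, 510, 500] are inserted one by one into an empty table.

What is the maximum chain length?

231 → bucket 3
656 → bucket 8
51 → bucket 3 (collision)
44 → bucket 8 (collision)
234 → bucket 6
800 → bucket 8 (collision)
720 → bucket 0
510 → bucket 6 (collision)
500 → bucket 8 (collision)
Final buckets:
0: 720
1: -
2: -
3: 231 -> 51
4: -
5: -
6: 234 -> 510
7: -
8: 656 -> 44 -> 800 -> 500
9: -
10: -
11: -

4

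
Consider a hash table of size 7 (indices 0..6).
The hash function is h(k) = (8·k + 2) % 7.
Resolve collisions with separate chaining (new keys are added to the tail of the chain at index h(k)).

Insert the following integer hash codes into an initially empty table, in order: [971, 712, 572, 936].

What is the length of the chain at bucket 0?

4

971 -> bucket 0
712 -> bucket 0 (collision)
572 -> bucket 0 (collision)
936 -> bucket 0 (collision)
Final buckets:
0: 971 -> 712 -> 572 -> 936
1: _
2: _
3: _
4: _
5: _
6: _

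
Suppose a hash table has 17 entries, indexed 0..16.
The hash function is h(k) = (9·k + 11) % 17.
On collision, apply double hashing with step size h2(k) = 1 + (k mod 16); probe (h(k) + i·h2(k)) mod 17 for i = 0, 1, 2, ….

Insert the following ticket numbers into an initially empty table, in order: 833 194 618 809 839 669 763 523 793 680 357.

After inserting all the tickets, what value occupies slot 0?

357

833: h=11 => slot 11
194: h=6 => slot 6
618: h=14 => slot 14
809: h=16 => slot 16
839: h=14, h2=8, probe 14,5 => slot 5
669: h=14, h2=14, probe 14,11,8 => slot 8
763: h=10 => slot 10
523: h=9 => slot 9
793: h=8, h2=10, probe 8,1 => slot 1
680: h=11, h2=9, probe 11,3 => slot 3
357: h=11, h2=6, probe 11,0 => slot 0
Table: [357, 793, —, 680, —, 839, 194, —, 669, 523, 763, 833, —, —, 618, —, 809]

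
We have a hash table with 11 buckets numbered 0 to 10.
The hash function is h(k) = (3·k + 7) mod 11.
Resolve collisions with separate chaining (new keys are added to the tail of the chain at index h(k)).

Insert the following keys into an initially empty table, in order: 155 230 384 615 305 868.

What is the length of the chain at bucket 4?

4

Insert 155: h=10, bucket 10 empty -> new chain.
Insert 230: h=4, bucket 4 empty -> new chain.
Insert 384: h=4, bucket 4 nonempty -> append to chain.
Insert 615: h=4, bucket 4 nonempty -> append to chain.
Insert 305: h=9, bucket 9 empty -> new chain.
Insert 868: h=4, bucket 4 nonempty -> append to chain.
Final buckets:
0: —
1: —
2: —
3: —
4: 230 -> 384 -> 615 -> 868
5: —
6: —
7: —
8: —
9: 305
10: 155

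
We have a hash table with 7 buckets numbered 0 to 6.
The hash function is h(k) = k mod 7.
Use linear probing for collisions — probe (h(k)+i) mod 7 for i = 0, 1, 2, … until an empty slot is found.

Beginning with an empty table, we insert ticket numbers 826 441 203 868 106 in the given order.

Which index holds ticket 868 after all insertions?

3

826 hashes to 0; slot 0 is free → place at 0.
441 hashes to 0; 0 taken → place at 1.
203 hashes to 0; 0,1 taken → place at 2.
868 hashes to 0; 0,1,2 taken → place at 3.
106 hashes to 1; 1,2,3 taken → place at 4.
Table: [826, 441, 203, 868, 106, ∅, ∅]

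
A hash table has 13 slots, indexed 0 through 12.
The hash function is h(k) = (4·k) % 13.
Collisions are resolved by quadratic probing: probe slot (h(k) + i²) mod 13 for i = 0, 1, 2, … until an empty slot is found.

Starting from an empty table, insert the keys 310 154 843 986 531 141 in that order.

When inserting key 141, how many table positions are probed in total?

310 hashes to 5; slot 5 is free → place at 5.
154 hashes to 5; 5 taken → place at 6.
843 hashes to 5; 5,6 taken → place at 9.
986 hashes to 5; 5,6,9 taken → place at 1.
531 hashes to 5; 5,6,9,1 taken → place at 8.
141 hashes to 5; 5,6,9,1,8 taken → place at 4.
Table: [., 986, ., ., 141, 310, 154, ., 531, 843, ., ., .]

6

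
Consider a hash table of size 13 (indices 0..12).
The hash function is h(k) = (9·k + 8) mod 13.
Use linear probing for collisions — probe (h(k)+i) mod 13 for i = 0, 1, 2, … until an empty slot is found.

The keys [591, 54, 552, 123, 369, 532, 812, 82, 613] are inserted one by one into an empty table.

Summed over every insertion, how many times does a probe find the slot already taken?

16

591: h=10 -> slot 10
54: h=0 -> slot 0
552: h=10, probe 10,11 -> slot 11
123: h=10, probe 10,11,12 -> slot 12
369: h=1 -> slot 1
532: h=12, probe 12,0,1,2 -> slot 2
812: h=10, probe 10,11,12,0,1,2,3 -> slot 3
82: h=5 -> slot 5
613: h=0, probe 0,1,2,3,4 -> slot 4
Table: [54, 369, 532, 812, 613, 82, —, —, —, —, 591, 552, 123]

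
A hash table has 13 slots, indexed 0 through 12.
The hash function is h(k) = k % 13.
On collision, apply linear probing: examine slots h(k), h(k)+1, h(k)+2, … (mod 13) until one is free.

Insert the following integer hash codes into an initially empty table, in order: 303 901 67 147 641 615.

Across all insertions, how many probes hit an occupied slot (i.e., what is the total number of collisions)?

303: h=4 => slot 4
901: h=4, probe 4,5 => slot 5
67: h=2 => slot 2
147: h=4, probe 4,5,6 => slot 6
641: h=4, probe 4,5,6,7 => slot 7
615: h=4, probe 4,5,6,7,8 => slot 8
Table: [_, _, 67, _, 303, 901, 147, 641, 615, _, _, _, _]

10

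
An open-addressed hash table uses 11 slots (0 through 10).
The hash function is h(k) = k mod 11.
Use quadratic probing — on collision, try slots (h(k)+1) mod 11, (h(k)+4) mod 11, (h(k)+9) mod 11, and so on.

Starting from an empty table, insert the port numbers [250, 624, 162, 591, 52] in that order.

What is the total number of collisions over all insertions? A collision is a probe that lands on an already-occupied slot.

250 hashes to 8; slot 8 is free -> place at 8.
624 hashes to 8; 8 taken -> place at 9.
162 hashes to 8; 8,9 taken -> place at 1.
591 hashes to 8; 8,9,1 taken -> place at 6.
52 hashes to 8; 8,9,1,6 taken -> place at 2.
Table: [—, 162, 52, —, —, —, 591, —, 250, 624, —]

10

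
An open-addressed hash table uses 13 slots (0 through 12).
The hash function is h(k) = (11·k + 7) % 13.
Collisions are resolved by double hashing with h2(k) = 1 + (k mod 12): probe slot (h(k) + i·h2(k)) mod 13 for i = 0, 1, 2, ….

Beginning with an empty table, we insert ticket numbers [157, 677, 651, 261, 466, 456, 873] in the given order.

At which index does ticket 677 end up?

11

157 hashes to 5; slot 5 is free -> place at 5.
677 hashes to 5, h2=6; 5 taken -> place at 11.
651 hashes to 5, h2=4; 5 taken -> place at 9.
261 hashes to 5, h2=10; 5 taken -> place at 2.
466 hashes to 11, h2=11; 11,9 taken -> place at 7.
456 hashes to 5, h2=1; 5 taken -> place at 6.
873 hashes to 3; slot 3 is free -> place at 3.
Table: [-, -, 261, 873, -, 157, 456, 466, -, 651, -, 677, -]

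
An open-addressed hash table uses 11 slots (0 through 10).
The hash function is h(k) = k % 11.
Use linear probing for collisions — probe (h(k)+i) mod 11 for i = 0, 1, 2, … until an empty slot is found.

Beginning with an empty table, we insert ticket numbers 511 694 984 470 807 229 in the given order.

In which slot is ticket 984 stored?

6

Insert 511: h=5, slot 5 empty -> index 5.
Insert 694: h=1, slot 1 empty -> index 1.
Insert 984: h=5, slot 5 occupied -> index 6.
Insert 470: h=8, slot 8 empty -> index 8.
Insert 807: h=4, slot 4 empty -> index 4.
Insert 229: h=9, slot 9 empty -> index 9.
Table: [—, 694, —, —, 807, 511, 984, —, 470, 229, —]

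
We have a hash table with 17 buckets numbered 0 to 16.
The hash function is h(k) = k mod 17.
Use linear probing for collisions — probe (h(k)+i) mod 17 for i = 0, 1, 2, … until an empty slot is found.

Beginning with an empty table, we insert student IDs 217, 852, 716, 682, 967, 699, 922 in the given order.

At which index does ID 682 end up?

4

217 hashes to 13; slot 13 is free -> place at 13.
852 hashes to 2; slot 2 is free -> place at 2.
716 hashes to 2; 2 taken -> place at 3.
682 hashes to 2; 2,3 taken -> place at 4.
967 hashes to 15; slot 15 is free -> place at 15.
699 hashes to 2; 2,3,4 taken -> place at 5.
922 hashes to 4; 4,5 taken -> place at 6.
Table: [∅, ∅, 852, 716, 682, 699, 922, ∅, ∅, ∅, ∅, ∅, ∅, 217, ∅, 967, ∅]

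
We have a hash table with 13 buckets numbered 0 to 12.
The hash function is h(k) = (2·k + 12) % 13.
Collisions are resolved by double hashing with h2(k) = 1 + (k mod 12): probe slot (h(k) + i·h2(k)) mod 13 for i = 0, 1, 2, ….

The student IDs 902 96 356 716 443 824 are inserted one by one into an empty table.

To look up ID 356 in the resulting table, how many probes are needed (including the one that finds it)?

2

Insert 902: h=9, slot 9 empty -> index 9.
Insert 96: h=9, h2=1, slot 9 occupied -> index 10.
Insert 356: h=9, h2=9, slot 9 occupied -> index 5.
Insert 716: h=1, slot 1 empty -> index 1.
Insert 443: h=1, h2=12, slot 1 occupied -> index 0.
Insert 824: h=9, h2=9, slots 9,5,1,10 occupied -> index 6.
Table: [443, 716, _, _, _, 356, 824, _, _, 902, 96, _, _]
Lookup 356: h=9, h2=9, probe 9,5 → found at 5.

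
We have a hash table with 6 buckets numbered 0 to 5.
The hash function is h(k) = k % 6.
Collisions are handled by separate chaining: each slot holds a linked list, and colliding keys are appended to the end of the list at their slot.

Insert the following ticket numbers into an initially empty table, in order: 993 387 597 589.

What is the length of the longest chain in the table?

3

Insert 993: h=3, bucket 3 empty -> new chain.
Insert 387: h=3, bucket 3 nonempty -> append to chain.
Insert 597: h=3, bucket 3 nonempty -> append to chain.
Insert 589: h=1, bucket 1 empty -> new chain.
Final buckets:
0: ∅
1: 589
2: ∅
3: 993 -> 387 -> 597
4: ∅
5: ∅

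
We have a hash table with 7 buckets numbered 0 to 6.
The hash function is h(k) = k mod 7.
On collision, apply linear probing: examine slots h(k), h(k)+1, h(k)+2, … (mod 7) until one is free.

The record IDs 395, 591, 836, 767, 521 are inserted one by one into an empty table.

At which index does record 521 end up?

395: h=3 → slot 3
591: h=3, probe 3,4 → slot 4
836: h=3, probe 3,4,5 → slot 5
767: h=4, probe 4,5,6 → slot 6
521: h=3, probe 3,4,5,6,0 → slot 0
Table: [521, ∅, ∅, 395, 591, 836, 767]

0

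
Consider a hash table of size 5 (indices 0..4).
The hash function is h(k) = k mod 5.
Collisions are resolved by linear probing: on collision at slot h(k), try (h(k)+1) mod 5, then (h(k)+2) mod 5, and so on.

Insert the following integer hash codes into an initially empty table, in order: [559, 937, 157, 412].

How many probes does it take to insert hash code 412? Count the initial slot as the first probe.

4

559: h=4 => slot 4
937: h=2 => slot 2
157: h=2, probe 2,3 => slot 3
412: h=2, probe 2,3,4,0 => slot 0
Table: [412, _, 937, 157, 559]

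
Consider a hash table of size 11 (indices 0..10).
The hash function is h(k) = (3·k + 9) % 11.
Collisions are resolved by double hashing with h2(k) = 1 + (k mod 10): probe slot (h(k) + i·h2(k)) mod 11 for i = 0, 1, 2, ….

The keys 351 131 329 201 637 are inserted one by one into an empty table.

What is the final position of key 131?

8

351 hashes to 6; slot 6 is free → place at 6.
131 hashes to 6, h2=2; 6 taken → place at 8.
329 hashes to 6, h2=10; 6 taken → place at 5.
201 hashes to 7; slot 7 is free → place at 7.
637 hashes to 6, h2=8; 6 taken → place at 3.
Table: [-, -, -, 637, -, 329, 351, 201, 131, -, -]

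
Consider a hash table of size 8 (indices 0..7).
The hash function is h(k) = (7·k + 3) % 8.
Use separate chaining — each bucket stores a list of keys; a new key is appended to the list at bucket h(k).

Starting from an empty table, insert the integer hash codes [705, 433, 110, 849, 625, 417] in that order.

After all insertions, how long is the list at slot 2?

705 → bucket 2
433 → bucket 2 (collision)
110 → bucket 5
849 → bucket 2 (collision)
625 → bucket 2 (collision)
417 → bucket 2 (collision)
Final buckets:
0: .
1: .
2: 705 -> 433 -> 849 -> 625 -> 417
3: .
4: .
5: 110
6: .
7: .

5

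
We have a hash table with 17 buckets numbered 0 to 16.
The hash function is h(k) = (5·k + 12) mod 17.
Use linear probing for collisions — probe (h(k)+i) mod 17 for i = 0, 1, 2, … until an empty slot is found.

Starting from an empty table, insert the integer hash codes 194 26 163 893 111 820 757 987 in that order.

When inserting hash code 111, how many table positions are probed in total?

Insert 194: h=13, slot 13 empty -> index 13.
Insert 26: h=6, slot 6 empty -> index 6.
Insert 163: h=11, slot 11 empty -> index 11.
Insert 893: h=6, slot 6 occupied -> index 7.
Insert 111: h=6, slots 6,7 occupied -> index 8.
Insert 820: h=15, slot 15 empty -> index 15.
Insert 757: h=6, slots 6,7,8 occupied -> index 9.
Insert 987: h=0, slot 0 empty -> index 0.
Table: [987, ., ., ., ., ., 26, 893, 111, 757, ., 163, ., 194, ., 820, .]

3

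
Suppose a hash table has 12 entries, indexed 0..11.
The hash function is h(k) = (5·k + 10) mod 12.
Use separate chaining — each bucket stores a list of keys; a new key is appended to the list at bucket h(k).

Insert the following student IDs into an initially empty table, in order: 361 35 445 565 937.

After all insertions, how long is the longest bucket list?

Insert 361: h=3, bucket 3 empty → new chain.
Insert 35: h=5, bucket 5 empty → new chain.
Insert 445: h=3, bucket 3 nonempty → append to chain.
Insert 565: h=3, bucket 3 nonempty → append to chain.
Insert 937: h=3, bucket 3 nonempty → append to chain.
Final buckets:
0: ∅
1: ∅
2: ∅
3: 361 -> 445 -> 565 -> 937
4: ∅
5: 35
6: ∅
7: ∅
8: ∅
9: ∅
10: ∅
11: ∅

4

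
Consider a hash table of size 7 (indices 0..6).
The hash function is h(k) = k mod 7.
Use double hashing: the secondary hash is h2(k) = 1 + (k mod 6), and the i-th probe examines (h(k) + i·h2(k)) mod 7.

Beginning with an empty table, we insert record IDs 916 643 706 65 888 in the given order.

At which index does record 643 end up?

1

916: h=6 -> slot 6
643: h=6, h2=2, probe 6,1 -> slot 1
706: h=6, h2=5, probe 6,4 -> slot 4
65: h=2 -> slot 2
888: h=6, h2=1, probe 6,0 -> slot 0
Table: [888, 643, 65, ∅, 706, ∅, 916]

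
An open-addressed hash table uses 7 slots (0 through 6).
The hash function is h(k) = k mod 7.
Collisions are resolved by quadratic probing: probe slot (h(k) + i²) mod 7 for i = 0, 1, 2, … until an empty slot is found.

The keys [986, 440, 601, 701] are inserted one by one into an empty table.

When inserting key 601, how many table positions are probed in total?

986 hashes to 6; slot 6 is free -> place at 6.
440 hashes to 6; 6 taken -> place at 0.
601 hashes to 6; 6,0 taken -> place at 3.
701 hashes to 1; slot 1 is free -> place at 1.
Table: [440, 701, -, 601, -, -, 986]

3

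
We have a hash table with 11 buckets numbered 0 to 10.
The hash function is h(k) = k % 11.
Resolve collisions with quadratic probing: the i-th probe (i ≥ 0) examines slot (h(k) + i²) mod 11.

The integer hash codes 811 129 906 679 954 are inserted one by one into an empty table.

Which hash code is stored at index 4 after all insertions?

811: h=8 -> slot 8
129: h=8, probe 8,9 -> slot 9
906: h=4 -> slot 4
679: h=8, probe 8,9,1 -> slot 1
954: h=8, probe 8,9,1,6 -> slot 6
Table: [_, 679, _, _, 906, _, 954, _, 811, 129, _]

906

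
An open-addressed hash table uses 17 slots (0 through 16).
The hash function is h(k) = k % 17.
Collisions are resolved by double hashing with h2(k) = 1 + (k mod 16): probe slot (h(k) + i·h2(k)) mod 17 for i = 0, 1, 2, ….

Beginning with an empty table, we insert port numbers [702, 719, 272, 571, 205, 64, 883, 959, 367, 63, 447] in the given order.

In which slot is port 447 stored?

702: h=5 => slot 5
719: h=5, h2=16, probe 5,4 => slot 4
272: h=0 => slot 0
571: h=10 => slot 10
205: h=1 => slot 1
64: h=13 => slot 13
883: h=16 => slot 16
959: h=7 => slot 7
367: h=10, h2=16, probe 10,9 => slot 9
63: h=12 => slot 12
447: h=5, h2=16, probe 5,4,3 => slot 3
Table: [272, 205, —, 447, 719, 702, —, 959, —, 367, 571, —, 63, 64, —, —, 883]

3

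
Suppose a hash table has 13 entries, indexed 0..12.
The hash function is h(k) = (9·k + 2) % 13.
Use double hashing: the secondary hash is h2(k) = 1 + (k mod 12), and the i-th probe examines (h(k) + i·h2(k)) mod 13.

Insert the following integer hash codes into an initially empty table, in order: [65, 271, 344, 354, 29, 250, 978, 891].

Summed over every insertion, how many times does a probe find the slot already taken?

65 hashes to 2; slot 2 is free -> place at 2.
271 hashes to 10; slot 10 is free -> place at 10.
344 hashes to 4; slot 4 is free -> place at 4.
354 hashes to 3; slot 3 is free -> place at 3.
29 hashes to 3, h2=6; 3 taken -> place at 9.
250 hashes to 3, h2=11; 3 taken -> place at 1.
978 hashes to 3, h2=7; 3,10,4 taken -> place at 11.
891 hashes to 0; slot 0 is free -> place at 0.
Table: [891, 250, 65, 354, 344, ∅, ∅, ∅, ∅, 29, 271, 978, ∅]

5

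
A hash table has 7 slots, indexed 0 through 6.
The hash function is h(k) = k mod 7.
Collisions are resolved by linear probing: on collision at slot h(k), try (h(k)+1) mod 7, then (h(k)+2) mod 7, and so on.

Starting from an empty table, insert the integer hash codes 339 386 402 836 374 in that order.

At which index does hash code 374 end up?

6

339 hashes to 3; slot 3 is free -> place at 3.
386 hashes to 1; slot 1 is free -> place at 1.
402 hashes to 3; 3 taken -> place at 4.
836 hashes to 3; 3,4 taken -> place at 5.
374 hashes to 3; 3,4,5 taken -> place at 6.
Table: [—, 386, —, 339, 402, 836, 374]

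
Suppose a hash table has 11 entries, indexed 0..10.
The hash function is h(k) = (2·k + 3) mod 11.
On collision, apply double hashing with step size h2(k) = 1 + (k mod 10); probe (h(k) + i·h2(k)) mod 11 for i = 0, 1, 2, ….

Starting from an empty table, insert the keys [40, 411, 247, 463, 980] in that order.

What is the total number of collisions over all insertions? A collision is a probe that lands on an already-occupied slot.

40 hashes to 6; slot 6 is free => place at 6.
411 hashes to 0; slot 0 is free => place at 0.
247 hashes to 2; slot 2 is free => place at 2.
463 hashes to 5; slot 5 is free => place at 5.
980 hashes to 5, h2=1; 5,6 taken => place at 7.
Table: [411, ∅, 247, ∅, ∅, 463, 40, 980, ∅, ∅, ∅]

2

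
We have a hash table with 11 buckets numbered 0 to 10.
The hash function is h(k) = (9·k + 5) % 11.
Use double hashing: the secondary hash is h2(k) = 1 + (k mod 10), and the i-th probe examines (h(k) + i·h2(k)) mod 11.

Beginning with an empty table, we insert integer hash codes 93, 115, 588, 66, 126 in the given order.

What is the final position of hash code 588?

93 hashes to 6; slot 6 is free => place at 6.
115 hashes to 6, h2=6; 6 taken => place at 1.
588 hashes to 6, h2=9; 6 taken => place at 4.
66 hashes to 5; slot 5 is free => place at 5.
126 hashes to 6, h2=7; 6 taken => place at 2.
Table: [-, 115, 126, -, 588, 66, 93, -, -, -, -]

4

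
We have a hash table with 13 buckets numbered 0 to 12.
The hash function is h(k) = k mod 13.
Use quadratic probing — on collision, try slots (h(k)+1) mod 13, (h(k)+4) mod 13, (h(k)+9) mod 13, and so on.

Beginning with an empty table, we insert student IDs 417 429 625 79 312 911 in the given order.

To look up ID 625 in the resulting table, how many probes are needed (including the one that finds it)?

2

417: h=1 → slot 1
429: h=0 → slot 0
625: h=1, probe 1,2 → slot 2
79: h=1, probe 1,2,5 → slot 5
312: h=0, probe 0,1,4 → slot 4
911: h=1, probe 1,2,5,10 → slot 10
Table: [429, 417, 625, -, 312, 79, -, -, -, -, 911, -, -]
Lookup 625: h=1, probe 1,2 → found at 2.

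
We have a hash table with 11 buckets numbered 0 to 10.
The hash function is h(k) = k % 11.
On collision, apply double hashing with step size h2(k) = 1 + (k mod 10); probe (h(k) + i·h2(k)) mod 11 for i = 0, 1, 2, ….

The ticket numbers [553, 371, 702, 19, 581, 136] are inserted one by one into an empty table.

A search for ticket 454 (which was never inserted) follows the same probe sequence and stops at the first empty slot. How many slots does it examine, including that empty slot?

3

Insert 553: h=3, slot 3 empty => index 3.
Insert 371: h=8, slot 8 empty => index 8.
Insert 702: h=9, slot 9 empty => index 9.
Insert 19: h=8, h2=10, slot 8 occupied => index 7.
Insert 581: h=9, h2=2, slot 9 occupied => index 0.
Insert 136: h=4, slot 4 empty => index 4.
Table: [581, _, _, 553, 136, _, _, 19, 371, 702, _]
Lookup 454: h=3, h2=5, probe 3,8,2 → slot 2 empty, not found.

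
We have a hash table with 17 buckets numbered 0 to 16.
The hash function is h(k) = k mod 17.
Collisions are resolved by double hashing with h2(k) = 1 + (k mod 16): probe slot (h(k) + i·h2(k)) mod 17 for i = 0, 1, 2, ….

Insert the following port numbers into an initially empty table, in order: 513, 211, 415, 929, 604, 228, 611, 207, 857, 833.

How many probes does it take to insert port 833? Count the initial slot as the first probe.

513 hashes to 3; slot 3 is free -> place at 3.
211 hashes to 7; slot 7 is free -> place at 7.
415 hashes to 7, h2=16; 7 taken -> place at 6.
929 hashes to 11; slot 11 is free -> place at 11.
604 hashes to 9; slot 9 is free -> place at 9.
228 hashes to 7, h2=5; 7 taken -> place at 12.
611 hashes to 16; slot 16 is free -> place at 16.
207 hashes to 3, h2=16; 3 taken -> place at 2.
857 hashes to 7, h2=10; 7 taken -> place at 0.
833 hashes to 0, h2=2; 0,2 taken -> place at 4.
Table: [857, —, 207, 513, 833, —, 415, 211, —, 604, —, 929, 228, —, —, —, 611]

3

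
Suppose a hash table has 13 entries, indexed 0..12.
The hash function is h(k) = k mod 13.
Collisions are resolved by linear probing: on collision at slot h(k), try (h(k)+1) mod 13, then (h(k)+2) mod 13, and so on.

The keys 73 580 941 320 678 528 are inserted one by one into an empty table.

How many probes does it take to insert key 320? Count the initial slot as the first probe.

3

73: h=8 → slot 8
580: h=8, probe 8,9 → slot 9
941: h=5 → slot 5
320: h=8, probe 8,9,10 → slot 10
678: h=2 → slot 2
528: h=8, probe 8,9,10,11 → slot 11
Table: [—, —, 678, —, —, 941, —, —, 73, 580, 320, 528, —]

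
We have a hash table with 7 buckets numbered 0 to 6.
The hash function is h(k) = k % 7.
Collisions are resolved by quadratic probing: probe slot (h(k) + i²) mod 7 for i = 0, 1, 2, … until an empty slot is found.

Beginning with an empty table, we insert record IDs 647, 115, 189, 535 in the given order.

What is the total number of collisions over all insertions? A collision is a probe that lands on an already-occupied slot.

647 hashes to 3; slot 3 is free => place at 3.
115 hashes to 3; 3 taken => place at 4.
189 hashes to 0; slot 0 is free => place at 0.
535 hashes to 3; 3,4,0 taken => place at 5.
Table: [189, ∅, ∅, 647, 115, 535, ∅]

4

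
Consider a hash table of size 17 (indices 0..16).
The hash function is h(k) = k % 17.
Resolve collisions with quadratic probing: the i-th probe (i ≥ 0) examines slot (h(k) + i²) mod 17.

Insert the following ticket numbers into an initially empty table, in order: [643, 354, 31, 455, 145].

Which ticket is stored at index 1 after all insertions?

643: h=14 -> slot 14
354: h=14, probe 14,15 -> slot 15
31: h=14, probe 14,15,1 -> slot 1
455: h=13 -> slot 13
145: h=9 -> slot 9
Table: [∅, 31, ∅, ∅, ∅, ∅, ∅, ∅, ∅, 145, ∅, ∅, ∅, 455, 643, 354, ∅]

31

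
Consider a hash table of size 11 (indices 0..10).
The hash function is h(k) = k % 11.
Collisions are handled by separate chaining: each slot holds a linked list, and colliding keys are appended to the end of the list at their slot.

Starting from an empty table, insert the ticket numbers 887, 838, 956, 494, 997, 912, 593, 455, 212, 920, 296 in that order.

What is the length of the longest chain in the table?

Insert 887: h=7, bucket 7 empty -> new chain.
Insert 838: h=2, bucket 2 empty -> new chain.
Insert 956: h=10, bucket 10 empty -> new chain.
Insert 494: h=10, bucket 10 nonempty -> append to chain.
Insert 997: h=7, bucket 7 nonempty -> append to chain.
Insert 912: h=10, bucket 10 nonempty -> append to chain.
Insert 593: h=10, bucket 10 nonempty -> append to chain.
Insert 455: h=4, bucket 4 empty -> new chain.
Insert 212: h=3, bucket 3 empty -> new chain.
Insert 920: h=7, bucket 7 nonempty -> append to chain.
Insert 296: h=10, bucket 10 nonempty -> append to chain.
Final buckets:
0: .
1: .
2: 838
3: 212
4: 455
5: .
6: .
7: 887 -> 997 -> 920
8: .
9: .
10: 956 -> 494 -> 912 -> 593 -> 296

5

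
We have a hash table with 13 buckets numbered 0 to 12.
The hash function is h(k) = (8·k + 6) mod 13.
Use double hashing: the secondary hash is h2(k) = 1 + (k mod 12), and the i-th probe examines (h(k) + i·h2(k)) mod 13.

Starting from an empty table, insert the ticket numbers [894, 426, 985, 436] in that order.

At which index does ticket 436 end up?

7

894 hashes to 8; slot 8 is free -> place at 8.
426 hashes to 8, h2=7; 8 taken -> place at 2.
985 hashes to 8, h2=2; 8 taken -> place at 10.
436 hashes to 10, h2=5; 10,2 taken -> place at 7.
Table: [—, —, 426, —, —, —, —, 436, 894, —, 985, —, —]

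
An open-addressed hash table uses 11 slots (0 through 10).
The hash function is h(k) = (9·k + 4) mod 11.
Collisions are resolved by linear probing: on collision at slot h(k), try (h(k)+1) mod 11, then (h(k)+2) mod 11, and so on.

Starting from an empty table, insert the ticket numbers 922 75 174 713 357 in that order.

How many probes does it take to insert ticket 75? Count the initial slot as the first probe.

Insert 922: h=8, slot 8 empty => index 8.
Insert 75: h=8, slot 8 occupied => index 9.
Insert 174: h=8, slots 8,9 occupied => index 10.
Insert 713: h=8, slots 8,9,10 occupied => index 0.
Insert 357: h=5, slot 5 empty => index 5.
Table: [713, ., ., ., ., 357, ., ., 922, 75, 174]

2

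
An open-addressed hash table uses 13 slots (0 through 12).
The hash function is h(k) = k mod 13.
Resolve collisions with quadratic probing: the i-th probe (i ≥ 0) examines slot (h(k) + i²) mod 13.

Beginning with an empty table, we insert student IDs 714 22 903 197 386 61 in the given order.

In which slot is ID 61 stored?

714: h=12 -> slot 12
22: h=9 -> slot 9
903: h=6 -> slot 6
197: h=2 -> slot 2
386: h=9, probe 9,10 -> slot 10
61: h=9, probe 9,10,0 -> slot 0
Table: [61, -, 197, -, -, -, 903, -, -, 22, 386, -, 714]

0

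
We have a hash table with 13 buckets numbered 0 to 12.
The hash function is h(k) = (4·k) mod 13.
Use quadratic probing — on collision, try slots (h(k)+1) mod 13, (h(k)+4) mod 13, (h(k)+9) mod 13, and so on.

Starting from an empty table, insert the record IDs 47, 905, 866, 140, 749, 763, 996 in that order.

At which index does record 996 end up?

9

47 hashes to 6; slot 6 is free → place at 6.
905 hashes to 6; 6 taken → place at 7.
866 hashes to 6; 6,7 taken → place at 10.
140 hashes to 1; slot 1 is free → place at 1.
749 hashes to 6; 6,7,10 taken → place at 2.
763 hashes to 10; 10 taken → place at 11.
996 hashes to 6; 6,7,10,2 taken → place at 9.
Table: [—, 140, 749, —, —, —, 47, 905, —, 996, 866, 763, —]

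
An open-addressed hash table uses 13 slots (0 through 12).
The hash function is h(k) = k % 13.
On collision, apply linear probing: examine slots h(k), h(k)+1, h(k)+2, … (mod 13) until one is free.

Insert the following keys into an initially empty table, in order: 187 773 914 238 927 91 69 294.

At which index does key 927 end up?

Insert 187: h=5, slot 5 empty => index 5.
Insert 773: h=6, slot 6 empty => index 6.
Insert 914: h=4, slot 4 empty => index 4.
Insert 238: h=4, slots 4,5,6 occupied => index 7.
Insert 927: h=4, slots 4,5,6,7 occupied => index 8.
Insert 91: h=0, slot 0 empty => index 0.
Insert 69: h=4, slots 4,5,6,7,8 occupied => index 9.
Insert 294: h=8, slots 8,9 occupied => index 10.
Table: [91, ∅, ∅, ∅, 914, 187, 773, 238, 927, 69, 294, ∅, ∅]

8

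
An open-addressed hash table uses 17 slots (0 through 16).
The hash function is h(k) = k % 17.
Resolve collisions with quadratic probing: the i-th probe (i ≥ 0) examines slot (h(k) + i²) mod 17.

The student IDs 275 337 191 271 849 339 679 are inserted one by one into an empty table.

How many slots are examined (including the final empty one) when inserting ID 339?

4

275 hashes to 3; slot 3 is free -> place at 3.
337 hashes to 14; slot 14 is free -> place at 14.
191 hashes to 4; slot 4 is free -> place at 4.
271 hashes to 16; slot 16 is free -> place at 16.
849 hashes to 16; 16 taken -> place at 0.
339 hashes to 16; 16,0,3 taken -> place at 8.
679 hashes to 16; 16,0,3,8 taken -> place at 15.
Table: [849, —, —, 275, 191, —, —, —, 339, —, —, —, —, —, 337, 679, 271]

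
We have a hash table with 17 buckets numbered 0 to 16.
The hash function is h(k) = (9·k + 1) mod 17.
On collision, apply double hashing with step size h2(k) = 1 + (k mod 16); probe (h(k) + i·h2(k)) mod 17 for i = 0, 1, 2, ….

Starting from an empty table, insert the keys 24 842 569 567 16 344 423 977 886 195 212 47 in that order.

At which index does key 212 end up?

10

Insert 24: h=13, slot 13 empty -> index 13.
Insert 842: h=14, slot 14 empty -> index 14.
Insert 569: h=5, slot 5 empty -> index 5.
Insert 567: h=4, slot 4 empty -> index 4.
Insert 16: h=9, slot 9 empty -> index 9.
Insert 344: h=3, slot 3 empty -> index 3.
Insert 423: h=0, slot 0 empty -> index 0.
Insert 977: h=5, h2=2, slot 5 occupied -> index 7.
Insert 886: h=2, slot 2 empty -> index 2.
Insert 195: h=5, h2=4, slots 5,9,13,0,4 occupied -> index 8.
Insert 212: h=5, h2=5, slot 5 occupied -> index 10.
Insert 47: h=16, slot 16 empty -> index 16.
Table: [423, ∅, 886, 344, 567, 569, ∅, 977, 195, 16, 212, ∅, ∅, 24, 842, ∅, 47]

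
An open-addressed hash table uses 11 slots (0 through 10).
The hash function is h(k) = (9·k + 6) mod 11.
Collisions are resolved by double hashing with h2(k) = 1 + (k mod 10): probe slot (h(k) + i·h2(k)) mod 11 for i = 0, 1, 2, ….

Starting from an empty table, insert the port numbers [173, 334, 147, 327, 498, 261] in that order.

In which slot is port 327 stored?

3

Insert 173: h=1, slot 1 empty => index 1.
Insert 334: h=9, slot 9 empty => index 9.
Insert 147: h=9, h2=8, slot 9 occupied => index 6.
Insert 327: h=1, h2=8, slots 1,9,6 occupied => index 3.
Insert 498: h=0, slot 0 empty => index 0.
Insert 261: h=1, h2=2, slots 1,3 occupied => index 5.
Table: [498, 173, ., 327, ., 261, 147, ., ., 334, .]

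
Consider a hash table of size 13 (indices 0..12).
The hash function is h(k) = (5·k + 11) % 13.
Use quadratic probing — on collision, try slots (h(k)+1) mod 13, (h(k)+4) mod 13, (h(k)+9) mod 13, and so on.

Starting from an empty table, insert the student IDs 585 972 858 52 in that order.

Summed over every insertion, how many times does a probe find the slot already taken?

3

Insert 585: h=11, slot 11 empty → index 11.
Insert 972: h=9, slot 9 empty → index 9.
Insert 858: h=11, slot 11 occupied → index 12.
Insert 52: h=11, slots 11,12 occupied → index 2.
Table: [-, -, 52, -, -, -, -, -, -, 972, -, 585, 858]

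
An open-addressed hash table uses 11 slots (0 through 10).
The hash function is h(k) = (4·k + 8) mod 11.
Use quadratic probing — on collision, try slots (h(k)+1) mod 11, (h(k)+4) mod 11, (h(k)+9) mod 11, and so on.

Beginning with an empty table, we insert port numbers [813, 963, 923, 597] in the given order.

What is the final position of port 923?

Insert 813: h=4, slot 4 empty => index 4.
Insert 963: h=10, slot 10 empty => index 10.
Insert 923: h=4, slot 4 occupied => index 5.
Insert 597: h=9, slot 9 empty => index 9.
Table: [-, -, -, -, 813, 923, -, -, -, 597, 963]

5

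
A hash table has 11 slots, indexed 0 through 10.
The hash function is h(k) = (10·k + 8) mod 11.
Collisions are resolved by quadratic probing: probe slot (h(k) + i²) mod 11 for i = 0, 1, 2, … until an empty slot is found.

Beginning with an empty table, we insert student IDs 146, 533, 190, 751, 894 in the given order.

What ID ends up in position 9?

Insert 146: h=5, slot 5 empty -> index 5.
Insert 533: h=3, slot 3 empty -> index 3.
Insert 190: h=5, slot 5 occupied -> index 6.
Insert 751: h=5, slots 5,6 occupied -> index 9.
Insert 894: h=5, slots 5,6,9,3 occupied -> index 10.
Table: [., ., ., 533, ., 146, 190, ., ., 751, 894]

751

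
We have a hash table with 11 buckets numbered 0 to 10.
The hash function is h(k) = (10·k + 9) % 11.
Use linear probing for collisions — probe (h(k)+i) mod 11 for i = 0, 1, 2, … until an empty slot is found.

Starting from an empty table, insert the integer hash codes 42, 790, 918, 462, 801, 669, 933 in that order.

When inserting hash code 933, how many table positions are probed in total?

42 hashes to 0; slot 0 is free => place at 0.
790 hashes to 0; 0 taken => place at 1.
918 hashes to 4; slot 4 is free => place at 4.
462 hashes to 9; slot 9 is free => place at 9.
801 hashes to 0; 0,1 taken => place at 2.
669 hashes to 0; 0,1,2 taken => place at 3.
933 hashes to 0; 0,1,2,3,4 taken => place at 5.
Table: [42, 790, 801, 669, 918, 933, ., ., ., 462, .]

6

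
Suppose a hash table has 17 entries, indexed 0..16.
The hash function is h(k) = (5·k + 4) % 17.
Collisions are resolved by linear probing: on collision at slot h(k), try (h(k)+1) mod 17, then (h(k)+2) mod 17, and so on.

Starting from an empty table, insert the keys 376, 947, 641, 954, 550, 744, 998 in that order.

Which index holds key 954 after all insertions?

16

376 hashes to 14; slot 14 is free → place at 14.
947 hashes to 13; slot 13 is free → place at 13.
641 hashes to 13; 13,14 taken → place at 15.
954 hashes to 14; 14,15 taken → place at 16.
550 hashes to 0; slot 0 is free → place at 0.
744 hashes to 1; slot 1 is free → place at 1.
998 hashes to 13; 13,14,15,16,0,1 taken → place at 2.
Table: [550, 744, 998, _, _, _, _, _, _, _, _, _, _, 947, 376, 641, 954]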